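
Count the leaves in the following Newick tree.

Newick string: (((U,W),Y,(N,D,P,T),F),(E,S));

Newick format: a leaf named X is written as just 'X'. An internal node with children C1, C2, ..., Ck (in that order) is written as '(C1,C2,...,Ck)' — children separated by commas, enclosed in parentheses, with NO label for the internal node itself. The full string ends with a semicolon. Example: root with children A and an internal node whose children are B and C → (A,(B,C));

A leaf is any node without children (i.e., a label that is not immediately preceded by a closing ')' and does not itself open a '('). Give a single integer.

Answer: 10

Derivation:
Newick: (((U,W),Y,(N,D,P,T),F),(E,S));
Scan left-to-right; a leaf is any maximal label run not followed by '(':
  pos 3: leaf 'U' → count = 1
  pos 5: leaf 'W' → count = 2
  pos 8: leaf 'Y' → count = 3
  pos 11: leaf 'N' → count = 4
  pos 13: leaf 'D' → count = 5
  pos 15: leaf 'P' → count = 6
  pos 17: leaf 'T' → count = 7
  pos 20: leaf 'F' → count = 8
  pos 24: leaf 'E' → count = 9
  pos 26: leaf 'S' → count = 10
Total leaves: 10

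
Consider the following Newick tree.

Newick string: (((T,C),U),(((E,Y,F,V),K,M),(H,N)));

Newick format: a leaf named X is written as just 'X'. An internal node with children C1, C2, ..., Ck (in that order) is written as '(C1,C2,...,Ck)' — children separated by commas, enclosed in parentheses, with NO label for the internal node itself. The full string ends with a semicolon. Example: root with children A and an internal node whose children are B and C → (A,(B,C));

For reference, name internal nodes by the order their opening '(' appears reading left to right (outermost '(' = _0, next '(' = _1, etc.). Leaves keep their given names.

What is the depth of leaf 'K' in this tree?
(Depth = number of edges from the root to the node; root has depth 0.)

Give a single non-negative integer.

Newick: (((T,C),U),(((E,Y,F,V),K,M),(H,N)));
Naming internals by '(' encounter order: outermost '(' = _0, next = _1, ...
Query node: K
Path from root: _0 -> _3 -> _4 -> K
Depth of K: 3 (number of edges from root)

Answer: 3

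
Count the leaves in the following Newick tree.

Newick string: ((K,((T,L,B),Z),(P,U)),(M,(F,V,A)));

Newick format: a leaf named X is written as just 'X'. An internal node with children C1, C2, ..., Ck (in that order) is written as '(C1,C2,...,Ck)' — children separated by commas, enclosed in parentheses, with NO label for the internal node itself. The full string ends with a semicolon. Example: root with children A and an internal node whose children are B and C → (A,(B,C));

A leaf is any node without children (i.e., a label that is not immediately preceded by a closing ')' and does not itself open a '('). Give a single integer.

Newick: ((K,((T,L,B),Z),(P,U)),(M,(F,V,A)));
Scan left-to-right; a leaf is any maximal label run not followed by '(':
  pos 2: leaf 'K' → count = 1
  pos 6: leaf 'T' → count = 2
  pos 8: leaf 'L' → count = 3
  pos 10: leaf 'B' → count = 4
  pos 13: leaf 'Z' → count = 5
  pos 17: leaf 'P' → count = 6
  pos 19: leaf 'U' → count = 7
  pos 24: leaf 'M' → count = 8
  pos 27: leaf 'F' → count = 9
  pos 29: leaf 'V' → count = 10
  pos 31: leaf 'A' → count = 11
Total leaves: 11

Answer: 11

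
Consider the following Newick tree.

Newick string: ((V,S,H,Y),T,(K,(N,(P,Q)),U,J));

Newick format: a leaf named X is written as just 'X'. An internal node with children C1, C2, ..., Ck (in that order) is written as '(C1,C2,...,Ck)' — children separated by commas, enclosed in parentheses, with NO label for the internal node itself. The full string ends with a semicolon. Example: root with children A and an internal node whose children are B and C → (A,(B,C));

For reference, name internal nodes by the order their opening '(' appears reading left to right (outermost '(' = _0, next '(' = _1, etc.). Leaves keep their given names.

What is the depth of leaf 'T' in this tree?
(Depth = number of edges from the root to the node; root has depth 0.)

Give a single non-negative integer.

Newick: ((V,S,H,Y),T,(K,(N,(P,Q)),U,J));
Naming internals by '(' encounter order: outermost '(' = _0, next = _1, ...
Query node: T
Path from root: _0 -> T
Depth of T: 1 (number of edges from root)

Answer: 1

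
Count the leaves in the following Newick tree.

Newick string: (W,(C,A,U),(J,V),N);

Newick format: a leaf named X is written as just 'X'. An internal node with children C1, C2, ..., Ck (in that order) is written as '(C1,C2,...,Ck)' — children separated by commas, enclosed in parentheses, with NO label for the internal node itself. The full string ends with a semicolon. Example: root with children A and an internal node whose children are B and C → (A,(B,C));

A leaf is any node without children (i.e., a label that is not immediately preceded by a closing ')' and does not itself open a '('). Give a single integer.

Newick: (W,(C,A,U),(J,V),N);
Scan left-to-right; a leaf is any maximal label run not followed by '(':
  pos 1: leaf 'W' → count = 1
  pos 4: leaf 'C' → count = 2
  pos 6: leaf 'A' → count = 3
  pos 8: leaf 'U' → count = 4
  pos 12: leaf 'J' → count = 5
  pos 14: leaf 'V' → count = 6
  pos 17: leaf 'N' → count = 7
Total leaves: 7

Answer: 7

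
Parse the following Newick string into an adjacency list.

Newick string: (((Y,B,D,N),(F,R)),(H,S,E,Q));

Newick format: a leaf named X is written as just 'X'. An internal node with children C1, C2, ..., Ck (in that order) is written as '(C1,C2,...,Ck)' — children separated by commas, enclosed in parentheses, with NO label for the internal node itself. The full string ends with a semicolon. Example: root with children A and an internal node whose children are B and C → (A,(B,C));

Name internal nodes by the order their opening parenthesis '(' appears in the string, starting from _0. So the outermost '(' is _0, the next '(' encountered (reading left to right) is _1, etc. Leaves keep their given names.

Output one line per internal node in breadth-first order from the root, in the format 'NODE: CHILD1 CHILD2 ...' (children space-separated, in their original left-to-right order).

Input: (((Y,B,D,N),(F,R)),(H,S,E,Q));
Scanning left-to-right, naming '(' by encounter order:
  pos 0: '(' -> open internal node _0 (depth 1)
  pos 1: '(' -> open internal node _1 (depth 2)
  pos 2: '(' -> open internal node _2 (depth 3)
  pos 10: ')' -> close internal node _2 (now at depth 2)
  pos 12: '(' -> open internal node _3 (depth 3)
  pos 16: ')' -> close internal node _3 (now at depth 2)
  pos 17: ')' -> close internal node _1 (now at depth 1)
  pos 19: '(' -> open internal node _4 (depth 2)
  pos 27: ')' -> close internal node _4 (now at depth 1)
  pos 28: ')' -> close internal node _0 (now at depth 0)
Total internal nodes: 5
BFS adjacency from root:
  _0: _1 _4
  _1: _2 _3
  _4: H S E Q
  _2: Y B D N
  _3: F R

Answer: _0: _1 _4
_1: _2 _3
_4: H S E Q
_2: Y B D N
_3: F R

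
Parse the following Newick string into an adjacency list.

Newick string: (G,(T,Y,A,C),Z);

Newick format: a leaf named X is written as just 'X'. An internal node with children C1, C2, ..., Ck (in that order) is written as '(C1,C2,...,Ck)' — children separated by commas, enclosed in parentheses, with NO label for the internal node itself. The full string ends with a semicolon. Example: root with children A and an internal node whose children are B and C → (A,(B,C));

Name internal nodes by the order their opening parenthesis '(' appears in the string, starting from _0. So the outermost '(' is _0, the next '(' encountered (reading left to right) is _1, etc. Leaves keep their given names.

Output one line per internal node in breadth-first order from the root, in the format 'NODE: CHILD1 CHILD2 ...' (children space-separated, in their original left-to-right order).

Input: (G,(T,Y,A,C),Z);
Scanning left-to-right, naming '(' by encounter order:
  pos 0: '(' -> open internal node _0 (depth 1)
  pos 3: '(' -> open internal node _1 (depth 2)
  pos 11: ')' -> close internal node _1 (now at depth 1)
  pos 14: ')' -> close internal node _0 (now at depth 0)
Total internal nodes: 2
BFS adjacency from root:
  _0: G _1 Z
  _1: T Y A C

Answer: _0: G _1 Z
_1: T Y A C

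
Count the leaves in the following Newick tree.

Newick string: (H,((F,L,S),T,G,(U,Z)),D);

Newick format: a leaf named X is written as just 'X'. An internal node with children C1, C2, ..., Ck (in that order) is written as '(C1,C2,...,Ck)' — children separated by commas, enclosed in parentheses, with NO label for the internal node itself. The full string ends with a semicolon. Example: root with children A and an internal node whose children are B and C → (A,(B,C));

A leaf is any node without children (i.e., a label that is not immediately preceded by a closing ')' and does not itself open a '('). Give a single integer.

Answer: 9

Derivation:
Newick: (H,((F,L,S),T,G,(U,Z)),D);
Scan left-to-right; a leaf is any maximal label run not followed by '(':
  pos 1: leaf 'H' → count = 1
  pos 5: leaf 'F' → count = 2
  pos 7: leaf 'L' → count = 3
  pos 9: leaf 'S' → count = 4
  pos 12: leaf 'T' → count = 5
  pos 14: leaf 'G' → count = 6
  pos 17: leaf 'U' → count = 7
  pos 19: leaf 'Z' → count = 8
  pos 23: leaf 'D' → count = 9
Total leaves: 9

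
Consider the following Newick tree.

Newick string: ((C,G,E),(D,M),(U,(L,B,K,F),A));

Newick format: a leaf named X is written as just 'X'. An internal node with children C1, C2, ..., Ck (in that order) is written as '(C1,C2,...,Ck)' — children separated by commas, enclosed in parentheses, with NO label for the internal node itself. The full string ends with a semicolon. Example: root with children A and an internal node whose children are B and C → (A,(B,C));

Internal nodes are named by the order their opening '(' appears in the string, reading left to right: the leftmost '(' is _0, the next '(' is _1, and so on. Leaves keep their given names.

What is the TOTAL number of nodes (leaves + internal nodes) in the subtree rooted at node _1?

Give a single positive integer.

Newick: ((C,G,E),(D,M),(U,(L,B,K,F),A));
Locate _1: it is the '(' at position 1 (the 2nd '(' reading left to right).
Query: subtree rooted at _1
_1: subtree_size = 1 + 3
  C: subtree_size = 1 + 0
  G: subtree_size = 1 + 0
  E: subtree_size = 1 + 0
Total subtree size of _1: 4

Answer: 4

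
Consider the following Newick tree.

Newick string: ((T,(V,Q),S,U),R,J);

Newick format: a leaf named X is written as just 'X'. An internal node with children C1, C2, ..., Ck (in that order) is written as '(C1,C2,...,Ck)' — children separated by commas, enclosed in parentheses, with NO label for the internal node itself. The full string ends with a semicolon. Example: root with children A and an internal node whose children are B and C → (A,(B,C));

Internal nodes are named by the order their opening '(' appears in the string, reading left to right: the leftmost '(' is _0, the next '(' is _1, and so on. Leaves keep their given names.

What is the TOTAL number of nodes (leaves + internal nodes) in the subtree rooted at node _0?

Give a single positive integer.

Newick: ((T,(V,Q),S,U),R,J);
Locate _0: it is the '(' at position 0 (the 1st '(' reading left to right).
Query: subtree rooted at _0
_0: subtree_size = 1 + 9
  _1: subtree_size = 1 + 6
    T: subtree_size = 1 + 0
    _2: subtree_size = 1 + 2
      V: subtree_size = 1 + 0
      Q: subtree_size = 1 + 0
    S: subtree_size = 1 + 0
    U: subtree_size = 1 + 0
  R: subtree_size = 1 + 0
  J: subtree_size = 1 + 0
Total subtree size of _0: 10

Answer: 10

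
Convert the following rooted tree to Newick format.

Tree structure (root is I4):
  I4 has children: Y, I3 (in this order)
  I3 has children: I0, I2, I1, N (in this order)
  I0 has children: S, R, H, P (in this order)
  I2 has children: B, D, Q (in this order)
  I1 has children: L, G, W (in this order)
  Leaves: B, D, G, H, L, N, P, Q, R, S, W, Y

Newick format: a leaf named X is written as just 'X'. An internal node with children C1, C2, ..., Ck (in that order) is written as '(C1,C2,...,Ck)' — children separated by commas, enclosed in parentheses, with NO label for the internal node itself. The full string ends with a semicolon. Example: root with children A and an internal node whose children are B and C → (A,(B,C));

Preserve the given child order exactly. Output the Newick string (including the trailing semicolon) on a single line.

internal I4 with children ['Y', 'I3']
  leaf 'Y' → 'Y'
  internal I3 with children ['I0', 'I2', 'I1', 'N']
    internal I0 with children ['S', 'R', 'H', 'P']
      leaf 'S' → 'S'
      leaf 'R' → 'R'
      leaf 'H' → 'H'
      leaf 'P' → 'P'
    → '(S,R,H,P)'
    internal I2 with children ['B', 'D', 'Q']
      leaf 'B' → 'B'
      leaf 'D' → 'D'
      leaf 'Q' → 'Q'
    → '(B,D,Q)'
    internal I1 with children ['L', 'G', 'W']
      leaf 'L' → 'L'
      leaf 'G' → 'G'
      leaf 'W' → 'W'
    → '(L,G,W)'
    leaf 'N' → 'N'
  → '((S,R,H,P),(B,D,Q),(L,G,W),N)'
→ '(Y,((S,R,H,P),(B,D,Q),(L,G,W),N))'
Final: (Y,((S,R,H,P),(B,D,Q),(L,G,W),N));

Answer: (Y,((S,R,H,P),(B,D,Q),(L,G,W),N));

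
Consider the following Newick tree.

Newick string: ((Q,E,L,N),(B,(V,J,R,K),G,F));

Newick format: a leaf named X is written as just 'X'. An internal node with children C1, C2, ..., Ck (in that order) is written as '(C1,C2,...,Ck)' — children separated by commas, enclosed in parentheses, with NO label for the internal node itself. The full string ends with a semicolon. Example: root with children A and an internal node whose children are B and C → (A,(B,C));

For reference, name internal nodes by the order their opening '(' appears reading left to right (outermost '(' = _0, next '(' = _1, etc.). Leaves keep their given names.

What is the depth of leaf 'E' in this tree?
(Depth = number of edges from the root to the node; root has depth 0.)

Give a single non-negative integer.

Newick: ((Q,E,L,N),(B,(V,J,R,K),G,F));
Naming internals by '(' encounter order: outermost '(' = _0, next = _1, ...
Query node: E
Path from root: _0 -> _1 -> E
Depth of E: 2 (number of edges from root)

Answer: 2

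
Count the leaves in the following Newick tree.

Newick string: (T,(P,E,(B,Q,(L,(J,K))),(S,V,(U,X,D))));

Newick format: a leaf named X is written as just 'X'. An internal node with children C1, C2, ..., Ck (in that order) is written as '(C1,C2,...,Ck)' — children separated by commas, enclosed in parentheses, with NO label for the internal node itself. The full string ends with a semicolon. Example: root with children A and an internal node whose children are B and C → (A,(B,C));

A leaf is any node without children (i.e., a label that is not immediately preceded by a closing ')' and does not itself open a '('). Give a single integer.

Answer: 13

Derivation:
Newick: (T,(P,E,(B,Q,(L,(J,K))),(S,V,(U,X,D))));
Scan left-to-right; a leaf is any maximal label run not followed by '(':
  pos 1: leaf 'T' → count = 1
  pos 4: leaf 'P' → count = 2
  pos 6: leaf 'E' → count = 3
  pos 9: leaf 'B' → count = 4
  pos 11: leaf 'Q' → count = 5
  pos 14: leaf 'L' → count = 6
  pos 17: leaf 'J' → count = 7
  pos 19: leaf 'K' → count = 8
  pos 25: leaf 'S' → count = 9
  pos 27: leaf 'V' → count = 10
  pos 30: leaf 'U' → count = 11
  pos 32: leaf 'X' → count = 12
  pos 34: leaf 'D' → count = 13
Total leaves: 13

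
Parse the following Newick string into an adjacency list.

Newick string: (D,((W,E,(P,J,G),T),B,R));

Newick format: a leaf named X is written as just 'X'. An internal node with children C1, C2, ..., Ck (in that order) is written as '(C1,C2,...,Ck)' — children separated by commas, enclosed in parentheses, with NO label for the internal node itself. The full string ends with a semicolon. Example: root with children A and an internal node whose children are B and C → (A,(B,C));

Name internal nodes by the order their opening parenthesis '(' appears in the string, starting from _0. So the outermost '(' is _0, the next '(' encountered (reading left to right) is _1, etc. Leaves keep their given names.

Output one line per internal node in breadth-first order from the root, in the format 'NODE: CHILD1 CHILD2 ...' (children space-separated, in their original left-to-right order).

Answer: _0: D _1
_1: _2 B R
_2: W E _3 T
_3: P J G

Derivation:
Input: (D,((W,E,(P,J,G),T),B,R));
Scanning left-to-right, naming '(' by encounter order:
  pos 0: '(' -> open internal node _0 (depth 1)
  pos 3: '(' -> open internal node _1 (depth 2)
  pos 4: '(' -> open internal node _2 (depth 3)
  pos 9: '(' -> open internal node _3 (depth 4)
  pos 15: ')' -> close internal node _3 (now at depth 3)
  pos 18: ')' -> close internal node _2 (now at depth 2)
  pos 23: ')' -> close internal node _1 (now at depth 1)
  pos 24: ')' -> close internal node _0 (now at depth 0)
Total internal nodes: 4
BFS adjacency from root:
  _0: D _1
  _1: _2 B R
  _2: W E _3 T
  _3: P J G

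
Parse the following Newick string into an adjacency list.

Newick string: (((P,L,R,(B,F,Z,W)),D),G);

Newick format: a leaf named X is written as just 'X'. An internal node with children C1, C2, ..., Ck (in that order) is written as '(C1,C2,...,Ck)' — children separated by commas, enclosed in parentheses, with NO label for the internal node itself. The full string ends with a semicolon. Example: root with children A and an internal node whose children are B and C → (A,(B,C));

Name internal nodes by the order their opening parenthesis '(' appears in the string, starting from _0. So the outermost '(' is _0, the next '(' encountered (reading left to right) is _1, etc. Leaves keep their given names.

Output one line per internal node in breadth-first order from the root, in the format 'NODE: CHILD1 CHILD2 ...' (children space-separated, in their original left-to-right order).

Answer: _0: _1 G
_1: _2 D
_2: P L R _3
_3: B F Z W

Derivation:
Input: (((P,L,R,(B,F,Z,W)),D),G);
Scanning left-to-right, naming '(' by encounter order:
  pos 0: '(' -> open internal node _0 (depth 1)
  pos 1: '(' -> open internal node _1 (depth 2)
  pos 2: '(' -> open internal node _2 (depth 3)
  pos 9: '(' -> open internal node _3 (depth 4)
  pos 17: ')' -> close internal node _3 (now at depth 3)
  pos 18: ')' -> close internal node _2 (now at depth 2)
  pos 21: ')' -> close internal node _1 (now at depth 1)
  pos 24: ')' -> close internal node _0 (now at depth 0)
Total internal nodes: 4
BFS adjacency from root:
  _0: _1 G
  _1: _2 D
  _2: P L R _3
  _3: B F Z W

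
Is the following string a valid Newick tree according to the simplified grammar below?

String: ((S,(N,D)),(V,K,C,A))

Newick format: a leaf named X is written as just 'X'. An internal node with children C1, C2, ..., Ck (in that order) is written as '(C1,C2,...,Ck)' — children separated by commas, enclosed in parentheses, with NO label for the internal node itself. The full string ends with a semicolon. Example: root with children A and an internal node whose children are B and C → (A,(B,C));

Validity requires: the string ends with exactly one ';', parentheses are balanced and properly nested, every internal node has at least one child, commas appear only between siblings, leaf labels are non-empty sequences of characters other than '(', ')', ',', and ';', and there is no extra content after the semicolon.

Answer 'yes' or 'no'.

Input: ((S,(N,D)),(V,K,C,A))
Paren balance: 4 '(' vs 4 ')' OK
Ends with single ';': False
Full parse: FAILS (must end with ;)
Valid: False

Answer: no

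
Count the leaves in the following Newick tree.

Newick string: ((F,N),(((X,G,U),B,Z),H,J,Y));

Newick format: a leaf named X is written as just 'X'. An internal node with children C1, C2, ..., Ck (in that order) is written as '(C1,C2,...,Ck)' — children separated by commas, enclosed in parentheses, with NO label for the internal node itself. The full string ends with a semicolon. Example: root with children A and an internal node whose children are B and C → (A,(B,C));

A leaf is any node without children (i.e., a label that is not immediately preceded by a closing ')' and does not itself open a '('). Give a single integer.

Answer: 10

Derivation:
Newick: ((F,N),(((X,G,U),B,Z),H,J,Y));
Scan left-to-right; a leaf is any maximal label run not followed by '(':
  pos 2: leaf 'F' → count = 1
  pos 4: leaf 'N' → count = 2
  pos 10: leaf 'X' → count = 3
  pos 12: leaf 'G' → count = 4
  pos 14: leaf 'U' → count = 5
  pos 17: leaf 'B' → count = 6
  pos 19: leaf 'Z' → count = 7
  pos 22: leaf 'H' → count = 8
  pos 24: leaf 'J' → count = 9
  pos 26: leaf 'Y' → count = 10
Total leaves: 10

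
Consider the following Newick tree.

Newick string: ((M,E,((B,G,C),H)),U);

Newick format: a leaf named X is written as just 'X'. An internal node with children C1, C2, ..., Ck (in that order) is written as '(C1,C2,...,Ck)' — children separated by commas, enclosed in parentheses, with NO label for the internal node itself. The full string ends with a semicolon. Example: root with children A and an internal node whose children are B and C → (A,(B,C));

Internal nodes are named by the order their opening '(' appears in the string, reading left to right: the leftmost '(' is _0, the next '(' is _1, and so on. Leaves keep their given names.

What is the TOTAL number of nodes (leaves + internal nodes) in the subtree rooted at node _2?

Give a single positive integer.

Answer: 6

Derivation:
Newick: ((M,E,((B,G,C),H)),U);
Locate _2: it is the '(' at position 6 (the 3rd '(' reading left to right).
Query: subtree rooted at _2
_2: subtree_size = 1 + 5
  _3: subtree_size = 1 + 3
    B: subtree_size = 1 + 0
    G: subtree_size = 1 + 0
    C: subtree_size = 1 + 0
  H: subtree_size = 1 + 0
Total subtree size of _2: 6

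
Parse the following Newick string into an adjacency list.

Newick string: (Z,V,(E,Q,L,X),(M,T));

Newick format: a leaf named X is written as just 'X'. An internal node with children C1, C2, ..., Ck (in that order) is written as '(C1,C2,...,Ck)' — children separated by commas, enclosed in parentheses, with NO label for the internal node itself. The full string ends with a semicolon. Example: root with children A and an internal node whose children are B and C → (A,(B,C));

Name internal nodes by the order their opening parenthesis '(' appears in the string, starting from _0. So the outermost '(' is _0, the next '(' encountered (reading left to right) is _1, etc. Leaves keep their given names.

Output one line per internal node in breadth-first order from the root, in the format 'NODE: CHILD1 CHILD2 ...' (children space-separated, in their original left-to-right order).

Answer: _0: Z V _1 _2
_1: E Q L X
_2: M T

Derivation:
Input: (Z,V,(E,Q,L,X),(M,T));
Scanning left-to-right, naming '(' by encounter order:
  pos 0: '(' -> open internal node _0 (depth 1)
  pos 5: '(' -> open internal node _1 (depth 2)
  pos 13: ')' -> close internal node _1 (now at depth 1)
  pos 15: '(' -> open internal node _2 (depth 2)
  pos 19: ')' -> close internal node _2 (now at depth 1)
  pos 20: ')' -> close internal node _0 (now at depth 0)
Total internal nodes: 3
BFS adjacency from root:
  _0: Z V _1 _2
  _1: E Q L X
  _2: M T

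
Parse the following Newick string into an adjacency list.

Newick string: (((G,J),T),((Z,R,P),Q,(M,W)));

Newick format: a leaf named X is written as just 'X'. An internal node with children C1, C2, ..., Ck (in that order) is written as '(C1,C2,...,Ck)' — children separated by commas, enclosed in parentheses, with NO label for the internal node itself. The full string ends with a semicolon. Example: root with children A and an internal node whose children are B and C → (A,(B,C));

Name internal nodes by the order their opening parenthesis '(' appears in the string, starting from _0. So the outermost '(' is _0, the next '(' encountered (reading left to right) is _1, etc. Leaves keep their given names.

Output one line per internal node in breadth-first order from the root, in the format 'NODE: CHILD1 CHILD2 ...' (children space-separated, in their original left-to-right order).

Input: (((G,J),T),((Z,R,P),Q,(M,W)));
Scanning left-to-right, naming '(' by encounter order:
  pos 0: '(' -> open internal node _0 (depth 1)
  pos 1: '(' -> open internal node _1 (depth 2)
  pos 2: '(' -> open internal node _2 (depth 3)
  pos 6: ')' -> close internal node _2 (now at depth 2)
  pos 9: ')' -> close internal node _1 (now at depth 1)
  pos 11: '(' -> open internal node _3 (depth 2)
  pos 12: '(' -> open internal node _4 (depth 3)
  pos 18: ')' -> close internal node _4 (now at depth 2)
  pos 22: '(' -> open internal node _5 (depth 3)
  pos 26: ')' -> close internal node _5 (now at depth 2)
  pos 27: ')' -> close internal node _3 (now at depth 1)
  pos 28: ')' -> close internal node _0 (now at depth 0)
Total internal nodes: 6
BFS adjacency from root:
  _0: _1 _3
  _1: _2 T
  _3: _4 Q _5
  _2: G J
  _4: Z R P
  _5: M W

Answer: _0: _1 _3
_1: _2 T
_3: _4 Q _5
_2: G J
_4: Z R P
_5: M W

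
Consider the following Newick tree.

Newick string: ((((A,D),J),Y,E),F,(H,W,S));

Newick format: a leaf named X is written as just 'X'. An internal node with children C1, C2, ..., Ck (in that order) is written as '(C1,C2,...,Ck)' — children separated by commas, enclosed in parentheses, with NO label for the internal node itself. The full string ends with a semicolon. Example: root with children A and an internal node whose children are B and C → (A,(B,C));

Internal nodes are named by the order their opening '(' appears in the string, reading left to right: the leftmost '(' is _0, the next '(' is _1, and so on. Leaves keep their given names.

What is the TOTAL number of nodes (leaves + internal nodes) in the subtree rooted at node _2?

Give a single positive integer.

Newick: ((((A,D),J),Y,E),F,(H,W,S));
Locate _2: it is the '(' at position 2 (the 3rd '(' reading left to right).
Query: subtree rooted at _2
_2: subtree_size = 1 + 4
  _3: subtree_size = 1 + 2
    A: subtree_size = 1 + 0
    D: subtree_size = 1 + 0
  J: subtree_size = 1 + 0
Total subtree size of _2: 5

Answer: 5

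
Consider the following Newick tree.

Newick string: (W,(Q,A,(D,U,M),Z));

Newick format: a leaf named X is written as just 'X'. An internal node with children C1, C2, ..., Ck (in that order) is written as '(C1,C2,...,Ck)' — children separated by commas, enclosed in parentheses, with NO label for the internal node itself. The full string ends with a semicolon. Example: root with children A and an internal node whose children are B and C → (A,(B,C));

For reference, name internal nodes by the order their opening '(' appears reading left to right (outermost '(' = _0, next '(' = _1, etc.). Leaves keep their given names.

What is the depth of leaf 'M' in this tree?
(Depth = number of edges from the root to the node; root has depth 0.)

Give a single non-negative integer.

Answer: 3

Derivation:
Newick: (W,(Q,A,(D,U,M),Z));
Naming internals by '(' encounter order: outermost '(' = _0, next = _1, ...
Query node: M
Path from root: _0 -> _1 -> _2 -> M
Depth of M: 3 (number of edges from root)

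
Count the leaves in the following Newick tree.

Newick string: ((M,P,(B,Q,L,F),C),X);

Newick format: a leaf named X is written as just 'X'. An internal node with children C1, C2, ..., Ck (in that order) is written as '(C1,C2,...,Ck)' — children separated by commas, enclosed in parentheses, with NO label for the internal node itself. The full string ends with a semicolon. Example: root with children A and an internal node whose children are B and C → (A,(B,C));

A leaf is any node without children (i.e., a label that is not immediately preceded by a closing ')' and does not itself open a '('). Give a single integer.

Answer: 8

Derivation:
Newick: ((M,P,(B,Q,L,F),C),X);
Scan left-to-right; a leaf is any maximal label run not followed by '(':
  pos 2: leaf 'M' → count = 1
  pos 4: leaf 'P' → count = 2
  pos 7: leaf 'B' → count = 3
  pos 9: leaf 'Q' → count = 4
  pos 11: leaf 'L' → count = 5
  pos 13: leaf 'F' → count = 6
  pos 16: leaf 'C' → count = 7
  pos 19: leaf 'X' → count = 8
Total leaves: 8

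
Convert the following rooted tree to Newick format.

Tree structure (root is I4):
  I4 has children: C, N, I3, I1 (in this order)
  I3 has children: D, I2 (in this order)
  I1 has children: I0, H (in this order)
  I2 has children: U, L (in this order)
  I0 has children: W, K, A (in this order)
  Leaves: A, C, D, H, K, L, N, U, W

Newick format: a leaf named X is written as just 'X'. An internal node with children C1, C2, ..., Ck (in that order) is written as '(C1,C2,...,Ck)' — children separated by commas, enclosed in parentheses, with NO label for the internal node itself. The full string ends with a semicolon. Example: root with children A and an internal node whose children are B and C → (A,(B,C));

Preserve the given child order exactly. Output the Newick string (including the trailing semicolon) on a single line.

Answer: (C,N,(D,(U,L)),((W,K,A),H));

Derivation:
internal I4 with children ['C', 'N', 'I3', 'I1']
  leaf 'C' → 'C'
  leaf 'N' → 'N'
  internal I3 with children ['D', 'I2']
    leaf 'D' → 'D'
    internal I2 with children ['U', 'L']
      leaf 'U' → 'U'
      leaf 'L' → 'L'
    → '(U,L)'
  → '(D,(U,L))'
  internal I1 with children ['I0', 'H']
    internal I0 with children ['W', 'K', 'A']
      leaf 'W' → 'W'
      leaf 'K' → 'K'
      leaf 'A' → 'A'
    → '(W,K,A)'
    leaf 'H' → 'H'
  → '((W,K,A),H)'
→ '(C,N,(D,(U,L)),((W,K,A),H))'
Final: (C,N,(D,(U,L)),((W,K,A),H));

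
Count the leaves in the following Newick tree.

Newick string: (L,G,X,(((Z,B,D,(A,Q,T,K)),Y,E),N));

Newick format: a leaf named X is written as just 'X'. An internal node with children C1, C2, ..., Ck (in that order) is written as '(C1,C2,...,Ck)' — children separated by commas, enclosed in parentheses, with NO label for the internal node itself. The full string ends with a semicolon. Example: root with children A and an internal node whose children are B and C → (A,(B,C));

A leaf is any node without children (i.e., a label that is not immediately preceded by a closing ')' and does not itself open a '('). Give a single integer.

Newick: (L,G,X,(((Z,B,D,(A,Q,T,K)),Y,E),N));
Scan left-to-right; a leaf is any maximal label run not followed by '(':
  pos 1: leaf 'L' → count = 1
  pos 3: leaf 'G' → count = 2
  pos 5: leaf 'X' → count = 3
  pos 10: leaf 'Z' → count = 4
  pos 12: leaf 'B' → count = 5
  pos 14: leaf 'D' → count = 6
  pos 17: leaf 'A' → count = 7
  pos 19: leaf 'Q' → count = 8
  pos 21: leaf 'T' → count = 9
  pos 23: leaf 'K' → count = 10
  pos 27: leaf 'Y' → count = 11
  pos 29: leaf 'E' → count = 12
  pos 32: leaf 'N' → count = 13
Total leaves: 13

Answer: 13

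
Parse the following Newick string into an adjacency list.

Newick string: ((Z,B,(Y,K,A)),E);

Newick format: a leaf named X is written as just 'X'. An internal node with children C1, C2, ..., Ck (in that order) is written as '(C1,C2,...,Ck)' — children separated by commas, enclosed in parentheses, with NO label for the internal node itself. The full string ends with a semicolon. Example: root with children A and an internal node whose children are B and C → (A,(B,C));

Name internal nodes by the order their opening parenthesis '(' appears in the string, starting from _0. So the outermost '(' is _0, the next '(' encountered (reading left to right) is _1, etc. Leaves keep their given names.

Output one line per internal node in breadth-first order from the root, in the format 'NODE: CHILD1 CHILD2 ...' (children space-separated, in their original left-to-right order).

Answer: _0: _1 E
_1: Z B _2
_2: Y K A

Derivation:
Input: ((Z,B,(Y,K,A)),E);
Scanning left-to-right, naming '(' by encounter order:
  pos 0: '(' -> open internal node _0 (depth 1)
  pos 1: '(' -> open internal node _1 (depth 2)
  pos 6: '(' -> open internal node _2 (depth 3)
  pos 12: ')' -> close internal node _2 (now at depth 2)
  pos 13: ')' -> close internal node _1 (now at depth 1)
  pos 16: ')' -> close internal node _0 (now at depth 0)
Total internal nodes: 3
BFS adjacency from root:
  _0: _1 E
  _1: Z B _2
  _2: Y K A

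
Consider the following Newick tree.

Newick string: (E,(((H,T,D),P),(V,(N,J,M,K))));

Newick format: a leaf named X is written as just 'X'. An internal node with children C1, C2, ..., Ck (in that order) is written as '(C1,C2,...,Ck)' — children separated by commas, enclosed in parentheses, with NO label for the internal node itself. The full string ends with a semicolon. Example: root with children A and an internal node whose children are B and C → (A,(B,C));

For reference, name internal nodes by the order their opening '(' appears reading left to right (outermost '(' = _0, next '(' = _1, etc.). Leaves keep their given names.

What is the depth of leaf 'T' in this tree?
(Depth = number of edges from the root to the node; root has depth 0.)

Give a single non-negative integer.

Newick: (E,(((H,T,D),P),(V,(N,J,M,K))));
Naming internals by '(' encounter order: outermost '(' = _0, next = _1, ...
Query node: T
Path from root: _0 -> _1 -> _2 -> _3 -> T
Depth of T: 4 (number of edges from root)

Answer: 4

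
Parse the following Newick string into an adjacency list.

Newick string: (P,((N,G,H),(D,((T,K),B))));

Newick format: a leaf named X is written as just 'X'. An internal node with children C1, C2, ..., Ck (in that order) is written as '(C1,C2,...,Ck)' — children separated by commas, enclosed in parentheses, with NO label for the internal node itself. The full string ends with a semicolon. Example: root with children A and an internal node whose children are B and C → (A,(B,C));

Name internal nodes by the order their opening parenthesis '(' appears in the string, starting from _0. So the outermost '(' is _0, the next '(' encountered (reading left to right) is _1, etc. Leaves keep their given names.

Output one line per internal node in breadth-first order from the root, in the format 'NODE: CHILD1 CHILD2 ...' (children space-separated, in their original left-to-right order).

Input: (P,((N,G,H),(D,((T,K),B))));
Scanning left-to-right, naming '(' by encounter order:
  pos 0: '(' -> open internal node _0 (depth 1)
  pos 3: '(' -> open internal node _1 (depth 2)
  pos 4: '(' -> open internal node _2 (depth 3)
  pos 10: ')' -> close internal node _2 (now at depth 2)
  pos 12: '(' -> open internal node _3 (depth 3)
  pos 15: '(' -> open internal node _4 (depth 4)
  pos 16: '(' -> open internal node _5 (depth 5)
  pos 20: ')' -> close internal node _5 (now at depth 4)
  pos 23: ')' -> close internal node _4 (now at depth 3)
  pos 24: ')' -> close internal node _3 (now at depth 2)
  pos 25: ')' -> close internal node _1 (now at depth 1)
  pos 26: ')' -> close internal node _0 (now at depth 0)
Total internal nodes: 6
BFS adjacency from root:
  _0: P _1
  _1: _2 _3
  _2: N G H
  _3: D _4
  _4: _5 B
  _5: T K

Answer: _0: P _1
_1: _2 _3
_2: N G H
_3: D _4
_4: _5 B
_5: T K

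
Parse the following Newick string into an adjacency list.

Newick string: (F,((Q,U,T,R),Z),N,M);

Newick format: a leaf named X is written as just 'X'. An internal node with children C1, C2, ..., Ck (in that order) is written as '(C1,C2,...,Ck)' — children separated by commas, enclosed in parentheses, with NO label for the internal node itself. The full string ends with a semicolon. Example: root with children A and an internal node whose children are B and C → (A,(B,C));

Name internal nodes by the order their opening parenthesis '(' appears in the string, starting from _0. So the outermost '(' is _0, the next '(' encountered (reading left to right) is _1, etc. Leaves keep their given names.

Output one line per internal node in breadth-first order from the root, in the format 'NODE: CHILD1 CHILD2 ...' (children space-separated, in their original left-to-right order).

Answer: _0: F _1 N M
_1: _2 Z
_2: Q U T R

Derivation:
Input: (F,((Q,U,T,R),Z),N,M);
Scanning left-to-right, naming '(' by encounter order:
  pos 0: '(' -> open internal node _0 (depth 1)
  pos 3: '(' -> open internal node _1 (depth 2)
  pos 4: '(' -> open internal node _2 (depth 3)
  pos 12: ')' -> close internal node _2 (now at depth 2)
  pos 15: ')' -> close internal node _1 (now at depth 1)
  pos 20: ')' -> close internal node _0 (now at depth 0)
Total internal nodes: 3
BFS adjacency from root:
  _0: F _1 N M
  _1: _2 Z
  _2: Q U T R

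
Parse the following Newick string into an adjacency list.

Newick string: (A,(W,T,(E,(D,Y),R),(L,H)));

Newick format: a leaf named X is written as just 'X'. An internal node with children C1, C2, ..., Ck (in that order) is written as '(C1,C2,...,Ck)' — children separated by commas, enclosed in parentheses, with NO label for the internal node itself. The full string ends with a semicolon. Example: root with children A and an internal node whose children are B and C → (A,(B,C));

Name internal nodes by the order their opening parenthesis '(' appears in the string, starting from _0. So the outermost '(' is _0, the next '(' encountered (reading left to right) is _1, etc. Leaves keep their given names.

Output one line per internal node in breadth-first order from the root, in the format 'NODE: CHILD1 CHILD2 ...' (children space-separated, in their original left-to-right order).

Answer: _0: A _1
_1: W T _2 _4
_2: E _3 R
_4: L H
_3: D Y

Derivation:
Input: (A,(W,T,(E,(D,Y),R),(L,H)));
Scanning left-to-right, naming '(' by encounter order:
  pos 0: '(' -> open internal node _0 (depth 1)
  pos 3: '(' -> open internal node _1 (depth 2)
  pos 8: '(' -> open internal node _2 (depth 3)
  pos 11: '(' -> open internal node _3 (depth 4)
  pos 15: ')' -> close internal node _3 (now at depth 3)
  pos 18: ')' -> close internal node _2 (now at depth 2)
  pos 20: '(' -> open internal node _4 (depth 3)
  pos 24: ')' -> close internal node _4 (now at depth 2)
  pos 25: ')' -> close internal node _1 (now at depth 1)
  pos 26: ')' -> close internal node _0 (now at depth 0)
Total internal nodes: 5
BFS adjacency from root:
  _0: A _1
  _1: W T _2 _4
  _2: E _3 R
  _4: L H
  _3: D Y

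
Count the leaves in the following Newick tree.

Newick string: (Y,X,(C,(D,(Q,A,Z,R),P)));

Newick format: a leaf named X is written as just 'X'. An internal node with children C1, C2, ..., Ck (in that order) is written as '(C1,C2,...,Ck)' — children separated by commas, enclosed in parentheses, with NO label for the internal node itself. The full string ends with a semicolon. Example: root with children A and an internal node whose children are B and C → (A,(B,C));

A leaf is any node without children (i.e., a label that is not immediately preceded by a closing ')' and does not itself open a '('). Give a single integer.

Newick: (Y,X,(C,(D,(Q,A,Z,R),P)));
Scan left-to-right; a leaf is any maximal label run not followed by '(':
  pos 1: leaf 'Y' → count = 1
  pos 3: leaf 'X' → count = 2
  pos 6: leaf 'C' → count = 3
  pos 9: leaf 'D' → count = 4
  pos 12: leaf 'Q' → count = 5
  pos 14: leaf 'A' → count = 6
  pos 16: leaf 'Z' → count = 7
  pos 18: leaf 'R' → count = 8
  pos 21: leaf 'P' → count = 9
Total leaves: 9

Answer: 9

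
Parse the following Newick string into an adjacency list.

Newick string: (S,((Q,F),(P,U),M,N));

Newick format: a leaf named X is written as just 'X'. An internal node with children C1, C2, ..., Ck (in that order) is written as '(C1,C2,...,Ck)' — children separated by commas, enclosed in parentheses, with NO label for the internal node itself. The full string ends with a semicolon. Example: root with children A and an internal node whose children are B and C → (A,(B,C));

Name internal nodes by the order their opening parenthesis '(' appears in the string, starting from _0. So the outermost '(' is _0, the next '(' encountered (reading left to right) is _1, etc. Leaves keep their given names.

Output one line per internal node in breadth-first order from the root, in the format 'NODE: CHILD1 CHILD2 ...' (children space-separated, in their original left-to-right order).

Input: (S,((Q,F),(P,U),M,N));
Scanning left-to-right, naming '(' by encounter order:
  pos 0: '(' -> open internal node _0 (depth 1)
  pos 3: '(' -> open internal node _1 (depth 2)
  pos 4: '(' -> open internal node _2 (depth 3)
  pos 8: ')' -> close internal node _2 (now at depth 2)
  pos 10: '(' -> open internal node _3 (depth 3)
  pos 14: ')' -> close internal node _3 (now at depth 2)
  pos 19: ')' -> close internal node _1 (now at depth 1)
  pos 20: ')' -> close internal node _0 (now at depth 0)
Total internal nodes: 4
BFS adjacency from root:
  _0: S _1
  _1: _2 _3 M N
  _2: Q F
  _3: P U

Answer: _0: S _1
_1: _2 _3 M N
_2: Q F
_3: P U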